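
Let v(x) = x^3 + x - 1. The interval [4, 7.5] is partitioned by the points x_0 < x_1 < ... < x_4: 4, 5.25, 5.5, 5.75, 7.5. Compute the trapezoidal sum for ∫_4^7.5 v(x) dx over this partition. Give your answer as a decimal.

765.99609375

Subinterval widths: 1.25, 0.25, 0.25, 1.75.
v(4) = 67, v(5.25) = 148.953125, v(5.5) = 170.875, v(5.75) = 194.859375, v(7.5) = 428.375.
On each subinterval the trapezoid contributes (Δx_i/2)·[v(x_{i-1}) + v(x_i)].
Sum = 765.99609375.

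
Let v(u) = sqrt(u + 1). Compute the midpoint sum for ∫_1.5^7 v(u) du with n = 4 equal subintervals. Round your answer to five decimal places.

Δu = (7 − 1.5)/4 = 1.375.
Midpoints: 2.1875, 3.5625, 4.9375, 6.3125.
v(2.1875) ≈ 1.78536, v(3.5625) ≈ 2.13600, v(4.9375) ≈ 2.43670, v(6.3125) ≈ 2.70416.
Sum = Δu · [v(2.1875) + v(3.5625) + v(4.9375) + v(6.3125)].
Sum ≈ 12.46055.

12.46055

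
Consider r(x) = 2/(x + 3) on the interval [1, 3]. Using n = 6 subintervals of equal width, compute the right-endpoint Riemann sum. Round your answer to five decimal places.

0.78379

Δx = (3 − 1)/6 = 1/3.
Right endpoints: 4/3, 5/3, 2, 7/3, 8/3, 3.
r(4/3) = 6/13, r(5/3) = 3/7, r(2) = 0.4, r(7/3) = 0.375, r(8/3) = 6/17, r(3) = 1/3.
Sum = Δx · [r(4/3) + r(5/3) + r(2) + ...].
Sum ≈ 0.78379.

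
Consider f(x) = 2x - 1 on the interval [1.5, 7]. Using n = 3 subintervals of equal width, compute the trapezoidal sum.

Δx = (7 − 1.5)/3 = 11/6.
f(1.5) = 2, f(10/3) = 17/3, f(31/6) = 28/3, f(7) = 13.
T_3 = (Δx/2)·[f(x_0) + 2f(x_1) + 2f(x_2) + f(x_3)].
Sum = 41.25.

41.25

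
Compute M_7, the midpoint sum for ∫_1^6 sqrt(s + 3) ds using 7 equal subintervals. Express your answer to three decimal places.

12.668

Δs = (6 − 1)/7 = 5/7.
Midpoints: 19/14, 29/14, 39/14, 3.5, 59/14, 69/14, 79/14.
f(19/14) ≈ 2.087, f(29/14) ≈ 2.252, f(39/14) ≈ 2.405, f(3.5) ≈ 2.550, f(59/14) ≈ 2.686, f(69/14) ≈ 2.816, f(79/14) ≈ 2.940.
Sum = Δs · [f(19/14) + f(29/14) + f(39/14) + ...].
Sum ≈ 12.668.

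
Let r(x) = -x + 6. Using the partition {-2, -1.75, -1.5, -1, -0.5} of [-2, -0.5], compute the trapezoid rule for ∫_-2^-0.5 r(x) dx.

10.875

Subinterval widths: 0.25, 0.25, 0.5, 0.5.
r(-2) = 8, r(-1.75) = 7.75, r(-1.5) = 7.5, r(-1) = 7, r(-0.5) = 6.5.
On each subinterval the trapezoid contributes (Δx_i/2)·[r(x_{i-1}) + r(x_i)].
Sum = 10.875.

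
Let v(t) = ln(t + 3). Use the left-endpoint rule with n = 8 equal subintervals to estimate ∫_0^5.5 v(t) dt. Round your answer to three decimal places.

Δt = (5.5 − 0)/8 = 0.6875.
Left endpoints: 0, 0.6875, 1.375, 2.0625, 2.75, 3.4375, 4.125, 4.8125.
v(0) ≈ 1.099, v(0.6875) ≈ 1.305, v(1.375) ≈ 1.476, v(2.0625) ≈ 1.622, v(2.75) ≈ 1.749, v(3.4375) ≈ 1.862, v(4.125) ≈ 1.964, v(4.8125) ≈ 2.056.
Sum = Δt · [v(0) + v(0.6875) + v(1.375) + ...].
Sum ≈ 9.028.

9.028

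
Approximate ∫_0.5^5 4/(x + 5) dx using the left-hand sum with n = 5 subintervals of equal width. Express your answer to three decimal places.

Δx = (5 − 0.5)/5 = 0.9.
Left endpoints: 0.5, 1.4, 2.3, 3.2, 4.1.
f(0.5) = 8/11, f(1.4) = 0.625, f(2.3) = 40/73, f(3.2) = 20/41, f(4.1) = 40/91.
Sum = Δx · [f(0.5) + f(1.4) + f(2.3) + f(3.2) + f(4.1)].
Sum ≈ 2.545.

2.545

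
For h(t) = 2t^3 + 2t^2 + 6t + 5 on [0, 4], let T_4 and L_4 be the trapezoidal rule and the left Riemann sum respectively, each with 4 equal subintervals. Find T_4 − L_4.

T_4 = 248.
L_4 = 156.
T_4 − L_4 = 92.

92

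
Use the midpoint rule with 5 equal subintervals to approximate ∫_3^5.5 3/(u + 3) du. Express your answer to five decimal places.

1.04449

Δu = (5.5 − 3)/5 = 0.5.
Midpoints: 3.25, 3.75, 4.25, 4.75, 5.25.
f(3.25) = 0.48, f(3.75) = 4/9, f(4.25) = 12/29, f(4.75) = 12/31, f(5.25) = 4/11.
Sum = Δu · [f(3.25) + f(3.75) + f(4.25) + f(4.75) + f(5.25)].
Sum ≈ 1.04449.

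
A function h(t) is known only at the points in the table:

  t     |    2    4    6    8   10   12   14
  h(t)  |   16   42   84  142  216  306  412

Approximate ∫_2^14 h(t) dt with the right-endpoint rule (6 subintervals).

2404

Δt = 2.
Sum = 2·[42 + 84 + 142 + 216 + 306 + 412] = 2404.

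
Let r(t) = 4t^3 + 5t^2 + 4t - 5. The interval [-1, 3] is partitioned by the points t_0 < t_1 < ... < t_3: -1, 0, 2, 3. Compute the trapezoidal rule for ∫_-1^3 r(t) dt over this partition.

Subinterval widths: 1, 2, 1.
r(-1) = -8, r(0) = -5, r(2) = 55, r(3) = 160.
On each subinterval the trapezoid contributes (Δt_i/2)·[r(t_{i-1}) + r(t_i)].
Sum = 151.

151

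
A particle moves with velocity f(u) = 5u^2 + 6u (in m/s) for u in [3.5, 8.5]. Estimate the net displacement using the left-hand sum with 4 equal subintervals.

932.34375

Δu = (8.5 − 3.5)/4 = 1.25.
Left endpoints: 3.5, 4.75, 6, 7.25.
f(3.5) = 82.25, f(4.75) = 141.3125, f(6) = 216, f(7.25) = 306.3125.
Sum = Δu · [f(3.5) + f(4.75) + f(6) + f(7.25)].
Sum = 932.34375.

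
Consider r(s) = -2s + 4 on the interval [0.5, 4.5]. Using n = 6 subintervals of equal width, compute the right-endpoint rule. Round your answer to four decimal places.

Δs = (4.5 − 0.5)/6 = 2/3.
Right endpoints: 7/6, 11/6, 2.5, 19/6, 23/6, 4.5.
r(7/6) = 5/3, r(11/6) = 1/3, r(2.5) = -1, r(19/6) = -7/3, r(23/6) = -11/3, r(4.5) = -5.
Sum = Δs · [r(7/6) + r(11/6) + r(2.5) + ...].
Sum ≈ -6.6667.

-6.6667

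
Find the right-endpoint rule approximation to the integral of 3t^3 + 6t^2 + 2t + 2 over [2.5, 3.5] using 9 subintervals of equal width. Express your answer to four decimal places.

152.4707

Δt = (3.5 − 2.5)/9 = 1/9.
Right endpoints: 47/18, 49/18, 17/6, 53/18, 55/18, 19/6, 59/18, 61/18, 3.5.
f(47/18) = 197387/1944, f(49/18) = 218557/1944, f(17/6) = 8933/72, f(53/18) = 265337/1944, f(55/18) = 291043/1944, f(19/6) = 11791/72, f(59/18) = 347327/1944, f(61/18) = 378001/1944, f(3.5) = 211.125.
Sum = Δt · [f(47/18) + f(49/18) + f(17/6) + ...].
Sum ≈ 152.4707.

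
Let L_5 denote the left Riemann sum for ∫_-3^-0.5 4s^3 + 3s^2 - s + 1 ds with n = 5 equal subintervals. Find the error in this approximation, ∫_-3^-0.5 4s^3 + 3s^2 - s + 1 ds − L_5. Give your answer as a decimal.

21.5625

Exact integral: ∫_-3^-0.5 f(s) ds = -47.1875.
L_5 = -68.75.
Error = -47.1875 − (-68.75) = 21.5625.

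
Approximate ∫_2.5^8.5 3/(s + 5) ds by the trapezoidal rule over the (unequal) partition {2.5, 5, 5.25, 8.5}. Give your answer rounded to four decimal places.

Subinterval widths: 2.5, 0.25, 3.25.
f(2.5) = 0.4, f(5) = 0.3, f(5.25) = 12/41, f(8.5) = 2/9.
On each subinterval the trapezoid contributes (Δs_i/2)·[f(s_{i-1}) + f(s_i)].
Sum ≈ 1.7858.

1.7858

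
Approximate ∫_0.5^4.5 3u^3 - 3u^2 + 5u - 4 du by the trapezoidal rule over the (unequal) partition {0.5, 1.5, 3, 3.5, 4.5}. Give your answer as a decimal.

Subinterval widths: 1, 1.5, 0.5, 1.
f(0.5) = -1.875, f(1.5) = 6.875, f(3) = 65, f(3.5) = 105.375, f(4.5) = 231.125.
On each subinterval the trapezoid contributes (Δu_i/2)·[f(u_{i-1}) + f(u_i)].
Sum = 267.25.

267.25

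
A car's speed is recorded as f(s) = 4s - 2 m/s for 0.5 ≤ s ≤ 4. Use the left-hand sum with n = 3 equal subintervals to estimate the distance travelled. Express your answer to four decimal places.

Δs = (4 − 0.5)/3 = 7/6.
Left endpoints: 0.5, 5/3, 17/6.
f(0.5) = 0, f(5/3) = 14/3, f(17/6) = 28/3.
Sum = Δs · [f(0.5) + f(5/3) + f(17/6)].
Sum ≈ 16.3333.

16.3333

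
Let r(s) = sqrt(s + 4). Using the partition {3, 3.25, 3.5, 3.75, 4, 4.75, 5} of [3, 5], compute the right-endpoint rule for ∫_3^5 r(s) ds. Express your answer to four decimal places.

5.7294

Subinterval widths: 0.25, 0.25, 0.25, 0.25, 0.75, 0.25.
Right endpoints: 3.25, 3.5, 3.75, 4, 4.75, 5.
r(3.25) ≈ 2.6926, r(3.5) ≈ 2.7386, r(3.75) ≈ 2.7839, r(4) ≈ 2.8284, r(4.75) ≈ 2.9580, r(5) ≈ 3.0000.
Sum = Σ Δs_i · r(s_i).
Sum ≈ 5.7294.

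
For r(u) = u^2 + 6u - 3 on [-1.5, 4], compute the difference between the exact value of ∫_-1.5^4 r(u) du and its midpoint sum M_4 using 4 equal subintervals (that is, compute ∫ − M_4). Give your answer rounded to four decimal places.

Exact integral: ∫_-1.5^4 r(u) du ≈ 47.208333.
M_4 ≈ 46.341797.
Error ≈ 47.208333 − 46.341797 ≈ 0.8665.

0.8665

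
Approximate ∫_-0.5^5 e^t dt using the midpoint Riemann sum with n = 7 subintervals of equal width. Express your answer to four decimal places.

Δt = (5 − (-0.5))/7 = 11/14.
Midpoints: -3/28, 19/28, 41/28, 2.25, 85/28, 107/28, 129/28.
f(-3/28) ≈ 0.8984, f(19/28) ≈ 1.9711, f(41/28) ≈ 4.3245, f(2.25) ≈ 9.4877, f(85/28) ≈ 20.8158, f(107/28) ≈ 45.6694, f(129/28) ≈ 100.1975.
Sum = Δt · [f(-3/28) + f(19/28) + f(41/28) + ...].
Sum ≈ 144.0720.

144.0720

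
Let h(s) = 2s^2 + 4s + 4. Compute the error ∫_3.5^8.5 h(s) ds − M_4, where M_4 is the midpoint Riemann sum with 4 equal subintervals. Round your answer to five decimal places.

1.30208

Exact integral: ∫_3.5^8.5 h(s) ds ≈ 520.8333333.
M_4 = 519.53125.
Error ≈ 520.8333333 − 519.53125 ≈ 1.30208.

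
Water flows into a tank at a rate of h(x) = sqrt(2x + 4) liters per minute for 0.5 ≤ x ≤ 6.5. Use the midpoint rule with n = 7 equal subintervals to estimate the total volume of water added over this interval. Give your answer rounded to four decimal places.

Δx = (6.5 − 0.5)/7 = 6/7.
Midpoints: 13/14, 25/14, 37/14, 3.5, 61/14, 73/14, 85/14.
h(13/14) ≈ 2.4202, h(25/14) ≈ 2.7516, h(37/14) ≈ 3.0472, h(3.5) ≈ 3.3166, h(61/14) ≈ 3.5657, h(73/14) ≈ 3.7985, h(85/14) ≈ 4.0178.
Sum = Δx · [h(13/14) + h(25/14) + h(37/14) + ...].
Sum ≈ 19.6437.

19.6437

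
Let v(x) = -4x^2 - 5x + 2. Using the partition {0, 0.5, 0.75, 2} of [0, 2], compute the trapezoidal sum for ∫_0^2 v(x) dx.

Subinterval widths: 0.5, 0.25, 1.25.
v(0) = 2, v(0.5) = -1.5, v(0.75) = -4, v(2) = -24.
On each subinterval the trapezoid contributes (Δx_i/2)·[v(x_{i-1}) + v(x_i)].
Sum = -18.0625.

-18.0625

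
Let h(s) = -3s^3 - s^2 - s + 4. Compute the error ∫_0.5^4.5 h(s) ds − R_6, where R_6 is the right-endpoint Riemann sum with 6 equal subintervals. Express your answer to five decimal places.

Exact integral: ∫_0.5^4.5 h(s) ds ≈ -331.8333333.
R_6 ≈ -437.7962963.
Error ≈ -331.8333333 − (-437.7962963) ≈ 105.96296.

105.96296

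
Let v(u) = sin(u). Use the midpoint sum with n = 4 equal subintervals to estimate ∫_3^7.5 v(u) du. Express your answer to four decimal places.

-1.4098

Δu = (7.5 − 3)/4 = 1.125.
Midpoints: 3.5625, 4.6875, 5.8125, 6.9375.
v(3.5625) ≈ -0.4086, v(4.6875) ≈ -0.9997, v(5.8125) ≈ -0.4535, v(6.9375) ≈ 0.6086.
Sum = Δu · [v(3.5625) + v(4.6875) + v(5.8125) + v(6.9375)].
Sum ≈ -1.4098.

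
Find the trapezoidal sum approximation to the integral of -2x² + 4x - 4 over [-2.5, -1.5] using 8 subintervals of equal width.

Δx = (-1.5 − (-2.5))/8 = 0.125.
f(-2.5) = -26.5, f(-2.375) = -24.78125, f(-2.25) = -23.125, f(-2.125) = -21.53125, f(-2) = -20, f(-1.875) = -18.53125, f(-1.75) = -17.125, f(-1.625) = -15.78125, f(-1.5) = -14.5.
T_8 = (Δx/2)·[f(x_0) + 2f(x_1) + ... + 2f(x_{7}) + f(x_8)].
Sum = -20.171875.

-20.171875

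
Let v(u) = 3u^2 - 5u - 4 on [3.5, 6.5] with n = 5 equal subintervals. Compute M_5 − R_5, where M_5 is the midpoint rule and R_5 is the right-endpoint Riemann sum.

M_5 = 144.48.
R_5 = 167.79.
M_5 − R_5 = -23.31.

-23.31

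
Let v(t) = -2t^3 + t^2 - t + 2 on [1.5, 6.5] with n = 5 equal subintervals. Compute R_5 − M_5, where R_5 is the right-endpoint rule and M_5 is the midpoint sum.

-282.5

R_5 = -1082.5.
M_5 = -800.
R_5 − M_5 = -282.5.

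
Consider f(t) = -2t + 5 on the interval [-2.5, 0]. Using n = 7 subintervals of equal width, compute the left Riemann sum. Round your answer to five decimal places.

19.64286

Δt = (0 − (-2.5))/7 = 5/14.
Left endpoints: -2.5, -15/7, -25/14, -10/7, -15/14, -5/7, -5/14.
f(-2.5) = 10, f(-15/7) = 65/7, f(-25/14) = 60/7, f(-10/7) = 55/7, f(-15/14) = 50/7, f(-5/7) = 45/7, f(-5/14) = 40/7.
Sum = Δt · [f(-2.5) + f(-15/7) + f(-25/14) + ...].
Sum ≈ 19.64286.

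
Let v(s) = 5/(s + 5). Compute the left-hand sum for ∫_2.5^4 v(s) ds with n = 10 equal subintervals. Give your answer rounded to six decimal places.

Δs = (4 − 2.5)/10 = 0.15.
Left endpoints: 2.5, 2.65, 2.8, 2.95, 3.1, 3.25, 3.4, 3.55, 3.7, 3.85.
v(2.5) = 2/3, v(2.65) = 100/153, v(2.8) = 25/39, v(2.95) = 100/159, v(3.1) = 50/81, v(3.25) = 20/33, v(3.4) = 25/42, v(3.55) = 100/171, v(3.7) = 50/87, v(3.85) = 100/177.
Sum = Δs · [v(2.5) + v(2.65) + v(2.8) + ...].
Sum ≈ 0.919992.

0.919992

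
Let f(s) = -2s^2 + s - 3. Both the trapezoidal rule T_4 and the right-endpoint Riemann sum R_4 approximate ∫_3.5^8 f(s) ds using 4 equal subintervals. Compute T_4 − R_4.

55.6875

T_4 = -302.2734375.
R_4 = -357.9609375.
T_4 − R_4 = 55.6875.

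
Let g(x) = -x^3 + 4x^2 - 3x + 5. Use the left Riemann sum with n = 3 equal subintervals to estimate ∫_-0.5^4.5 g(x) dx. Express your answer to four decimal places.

Δx = (4.5 − (-0.5))/3 = 5/3.
Left endpoints: -0.5, 7/6, 17/6.
g(-0.5) = 7.625, g(7/6) = 1157/216, g(17/6) = 1267/216.
Sum = Δx · [g(-0.5) + g(7/6) + g(17/6)].
Sum ≈ 31.4120.

31.4120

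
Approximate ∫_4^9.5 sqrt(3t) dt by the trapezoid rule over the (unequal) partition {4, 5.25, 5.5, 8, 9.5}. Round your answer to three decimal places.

Subinterval widths: 1.25, 0.25, 2.5, 1.5.
f(4) ≈ 3.464, f(5.25) ≈ 3.969, f(5.5) ≈ 4.062, f(8) ≈ 4.899, f(9.5) ≈ 5.339.
On each subinterval the trapezoid contributes (Δt_i/2)·[f(t_{i-1}) + f(t_i)].
Sum ≈ 24.529.

24.529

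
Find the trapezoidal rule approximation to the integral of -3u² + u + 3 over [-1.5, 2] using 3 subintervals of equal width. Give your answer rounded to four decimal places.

-2.3819

Δu = (2 − (-1.5))/3 = 7/6.
f(-1.5) = -5.25, f(-1/3) = 7/3, f(5/6) = 1.75, f(2) = -7.
T_3 = (Δu/2)·[f(u_0) + 2f(u_1) + 2f(u_2) + f(u_3)].
Sum ≈ -2.3819.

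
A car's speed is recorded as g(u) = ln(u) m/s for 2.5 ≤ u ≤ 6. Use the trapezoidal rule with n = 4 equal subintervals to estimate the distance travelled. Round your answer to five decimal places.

Δu = (6 − 2.5)/4 = 0.875.
g(2.5) ≈ 0.91629, g(3.375) ≈ 1.21640, g(4.25) ≈ 1.44692, g(5.125) ≈ 1.63413, g(6) ≈ 1.79176.
T_4 = (Δu/2)·[g(u_0) + 2g(u_1) + 2g(u_2) + 2g(u_3) + g(u_4)].
Sum ≈ 4.94504.

4.94504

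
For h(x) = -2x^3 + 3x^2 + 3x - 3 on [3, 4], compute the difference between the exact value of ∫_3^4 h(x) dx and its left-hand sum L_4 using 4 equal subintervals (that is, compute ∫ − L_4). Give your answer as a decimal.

Exact integral: ∫_3^4 h(x) dx = -43.
L_4 = -36.9375.
Error = -43 − (-36.9375) = -6.0625.

-6.0625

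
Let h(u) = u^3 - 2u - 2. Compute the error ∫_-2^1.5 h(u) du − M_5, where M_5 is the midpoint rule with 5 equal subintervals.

-0.1071875

Exact integral: ∫_-2^1.5 h(u) du = -7.984375.
M_5 = -7.8771875.
Error = -7.984375 − (-7.8771875) = -0.1071875.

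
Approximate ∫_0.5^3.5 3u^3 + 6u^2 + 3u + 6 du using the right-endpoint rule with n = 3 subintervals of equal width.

350.625

Δu = (3.5 − 0.5)/3 = 1.
Right endpoints: 1.5, 2.5, 3.5.
f(1.5) = 34.125, f(2.5) = 97.875, f(3.5) = 218.625.
Sum = Δu · [f(1.5) + f(2.5) + f(3.5)].
Sum = 350.625.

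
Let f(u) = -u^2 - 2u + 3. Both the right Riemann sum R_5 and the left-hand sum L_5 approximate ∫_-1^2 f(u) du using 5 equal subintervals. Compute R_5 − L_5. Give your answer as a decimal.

R_5 = 0.12.
L_5 = 5.52.
R_5 − L_5 = -5.4.

-5.4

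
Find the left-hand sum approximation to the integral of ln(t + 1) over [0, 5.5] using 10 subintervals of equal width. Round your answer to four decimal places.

Δt = (5.5 − 0)/10 = 0.55.
Left endpoints: 0, 0.55, 1.1, 1.65, 2.2, 2.75, 3.3, 3.85, 4.4, 4.95.
f(0) ≈ 0.0000, f(0.55) ≈ 0.4383, f(1.1) ≈ 0.7419, f(1.65) ≈ 0.9746, f(2.2) ≈ 1.1632, f(2.75) ≈ 1.3218, f(3.3) ≈ 1.4586, f(3.85) ≈ 1.5790, f(4.4) ≈ 1.6864, f(4.95) ≈ 1.7834.
Sum = Δt · [f(0) + f(0.55) + f(1.1) + ...].
Sum ≈ 6.1309.

6.1309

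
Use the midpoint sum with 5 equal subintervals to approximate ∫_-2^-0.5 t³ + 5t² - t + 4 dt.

17.0015625

Δt = (-0.5 − (-2))/5 = 0.3.
Midpoints: -1.85, -1.55, -1.25, -0.95, -0.65.
f(-1.85) = 16.630875, f(-1.55) = 13.838625, f(-1.25) = 11.109375, f(-0.95) = 8.605125, f(-0.65) = 6.487875.
Sum = Δt · [f(-1.85) + f(-1.55) + f(-1.25) + f(-0.95) + f(-0.65)].
Sum = 17.0015625.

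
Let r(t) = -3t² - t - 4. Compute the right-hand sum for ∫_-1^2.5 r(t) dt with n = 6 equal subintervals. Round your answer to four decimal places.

Δt = (2.5 − (-1))/6 = 7/12.
Right endpoints: -5/12, 1/6, 0.75, 4/3, 23/12, 2.5.
r(-5/12) = -197/48, r(1/6) = -4.25, r(0.75) = -6.4375, r(4/3) = -32/3, r(23/12) = -16.9375, r(2.5) = -25.25.
Sum = Δt · [r(-5/12) + r(1/6) + r(0.75) + ...].
Sum ≈ -39.4601.

-39.4601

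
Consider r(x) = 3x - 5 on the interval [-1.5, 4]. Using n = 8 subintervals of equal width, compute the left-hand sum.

-12.546875

Δx = (4 − (-1.5))/8 = 0.6875.
Left endpoints: -1.5, -0.8125, -0.125, 0.5625, 1.25, 1.9375, 2.625, 3.3125.
r(-1.5) = -9.5, r(-0.8125) = -7.4375, r(-0.125) = -5.375, r(0.5625) = -3.3125, r(1.25) = -1.25, r(1.9375) = 0.8125, r(2.625) = 2.875, r(3.3125) = 4.9375.
Sum = Δx · [r(-1.5) + r(-0.8125) + r(-0.125) + ...].
Sum = -12.546875.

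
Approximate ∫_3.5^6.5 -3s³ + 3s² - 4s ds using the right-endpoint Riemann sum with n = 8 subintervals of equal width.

-1173.1875

Δs = (6.5 − 3.5)/8 = 0.375.
Right endpoints: 3.875, 4.25, 4.625, 5, 5.375, 5.75, 6.125, 6.5.
f(3.875) = -74245/512, f(4.25) = -193.109375, f(4.625) = -128575/512, f(5) = -320, f(5.375) = -205153/512, f(5.75) = -494.140625, f(6.125) = -307867/512, f(6.5) = -723.125.
Sum = Δs · [f(3.875) + f(4.25) + f(4.625) + ...].
Sum = -1173.1875.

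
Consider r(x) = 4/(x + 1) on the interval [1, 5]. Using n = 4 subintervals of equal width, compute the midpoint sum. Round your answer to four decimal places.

Δx = (5 − 1)/4 = 1.
Midpoints: 1.5, 2.5, 3.5, 4.5.
r(1.5) = 1.6, r(2.5) = 8/7, r(3.5) = 8/9, r(4.5) = 8/11.
Sum = Δx · [r(1.5) + r(2.5) + r(3.5) + r(4.5)].
Sum ≈ 4.3590.

4.3590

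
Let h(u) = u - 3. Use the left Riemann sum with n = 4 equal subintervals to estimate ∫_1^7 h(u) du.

1.5

Δu = (7 − 1)/4 = 1.5.
Left endpoints: 1, 2.5, 4, 5.5.
h(1) = -2, h(2.5) = -0.5, h(4) = 1, h(5.5) = 2.5.
Sum = Δu · [h(1) + h(2.5) + h(4) + h(5.5)].
Sum = 1.5.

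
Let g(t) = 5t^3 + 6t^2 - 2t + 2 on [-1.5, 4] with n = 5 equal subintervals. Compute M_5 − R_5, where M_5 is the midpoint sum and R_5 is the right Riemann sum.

-265.7840625

M_5 = 431.9459375.
R_5 = 697.73.
M_5 − R_5 = -265.7840625.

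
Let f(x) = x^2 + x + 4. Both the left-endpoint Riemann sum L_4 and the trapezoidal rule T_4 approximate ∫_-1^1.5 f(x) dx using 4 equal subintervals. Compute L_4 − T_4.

L_4 = 11.07421875.
T_4 = 12.24609375.
L_4 − T_4 = -1.171875.

-1.171875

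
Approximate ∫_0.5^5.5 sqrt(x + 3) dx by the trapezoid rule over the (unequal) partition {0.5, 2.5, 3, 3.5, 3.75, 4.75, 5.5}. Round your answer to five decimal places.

12.13615

Subinterval widths: 2, 0.5, 0.5, 0.25, 1, 0.75.
f(0.5) ≈ 1.87083, f(2.5) ≈ 2.34521, f(3) ≈ 2.44949, f(3.5) ≈ 2.54951, f(3.75) ≈ 2.59808, f(4.75) ≈ 2.78388, f(5.5) ≈ 2.91548.
On each subinterval the trapezoid contributes (Δx_i/2)·[f(x_{i-1}) + f(x_i)].
Sum ≈ 12.13615.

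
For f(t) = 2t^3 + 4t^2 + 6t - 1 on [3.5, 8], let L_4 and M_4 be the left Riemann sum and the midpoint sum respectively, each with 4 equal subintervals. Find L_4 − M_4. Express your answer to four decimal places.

-604.5732

L_4 ≈ 2126.373047.
M_4 ≈ 2730.946289.
L_4 − M_4 ≈ -604.5732.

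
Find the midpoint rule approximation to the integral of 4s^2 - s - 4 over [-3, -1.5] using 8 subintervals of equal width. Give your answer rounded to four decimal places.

28.8574

Δs = (-1.5 − (-3))/8 = 0.1875.
Midpoints: -2.90625, -2.71875, -2.53125, -2.34375, -2.15625, -1.96875, -1.78125, -1.59375.
f(-2.90625) = 32.69140625, f(-2.71875) = 28.28515625, f(-2.53125) = 24.16015625, f(-2.34375) = 20.31640625, f(-2.15625) = 16.75390625, f(-1.96875) = 13.47265625, f(-1.78125) = 10.47265625, f(-1.59375) = 7.75390625.
Sum = Δs · [f(-2.90625) + f(-2.71875) + f(-2.53125) + ...].
Sum ≈ 28.8574.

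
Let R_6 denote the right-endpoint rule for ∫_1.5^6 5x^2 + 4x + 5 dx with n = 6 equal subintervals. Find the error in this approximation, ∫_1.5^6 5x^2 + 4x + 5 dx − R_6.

Exact integral: ∫_1.5^6 f(x) dx = 444.375.
R_6 = 516.515625.
Error = 444.375 − 516.515625 = -72.140625.

-72.140625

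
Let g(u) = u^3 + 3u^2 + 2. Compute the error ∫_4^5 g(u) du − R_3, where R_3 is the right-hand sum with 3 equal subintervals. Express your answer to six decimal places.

Exact integral: ∫_4^5 g(u) du = 155.25.
R_3 ≈ 170.22222222.
Error ≈ 155.25 − 170.22222222 ≈ -14.972222.

-14.972222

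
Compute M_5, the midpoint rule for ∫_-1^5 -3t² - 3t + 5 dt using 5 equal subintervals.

-129.84

Δt = (5 − (-1))/5 = 1.2.
Midpoints: -0.4, 0.8, 2, 3.2, 4.4.
f(-0.4) = 5.72, f(0.8) = 0.68, f(2) = -13, f(3.2) = -35.32, f(4.4) = -66.28.
Sum = Δt · [f(-0.4) + f(0.8) + f(2) + f(3.2) + f(4.4)].
Sum = -129.84.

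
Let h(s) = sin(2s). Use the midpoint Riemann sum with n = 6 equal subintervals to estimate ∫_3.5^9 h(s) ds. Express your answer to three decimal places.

Δs = (9 − 3.5)/6 = 11/12.
Midpoints: 95/24, 4.875, 139/24, 161/24, 7.625, 205/24.
h(95/24) ≈ 0.998, h(4.875) ≈ -0.320, h(139/24) ≈ -0.832, h(161/24) ≈ 0.751, h(7.625) ≈ 0.442, h(205/24) ≈ -0.981.
Sum = Δs · [h(95/24) + h(4.875) + h(139/24) + ...].
Sum ≈ 0.054.

0.054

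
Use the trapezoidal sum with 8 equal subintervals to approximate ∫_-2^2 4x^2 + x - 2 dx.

Δx = (2 − (-2))/8 = 0.5.
f(-2) = 12, f(-1.5) = 5.5, f(-1) = 1, f(-0.5) = -1.5, f(0) = -2, f(0.5) = -0.5, f(1) = 3, f(1.5) = 8.5, f(2) = 16.
T_8 = (Δx/2)·[f(x_0) + 2f(x_1) + ... + 2f(x_{7}) + f(x_8)].
Sum = 14.

14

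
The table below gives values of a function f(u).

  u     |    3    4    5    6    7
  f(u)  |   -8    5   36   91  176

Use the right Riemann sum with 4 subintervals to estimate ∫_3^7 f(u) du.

Δu = 1.
Sum = 1·[5 + 36 + 91 + 176] = 308.

308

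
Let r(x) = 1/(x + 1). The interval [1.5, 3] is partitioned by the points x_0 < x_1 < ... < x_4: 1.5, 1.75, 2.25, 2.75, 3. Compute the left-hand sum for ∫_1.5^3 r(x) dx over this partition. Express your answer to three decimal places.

Subinterval widths: 0.25, 0.5, 0.5, 0.25.
Left endpoints: 1.5, 1.75, 2.25, 2.75.
r(1.5) = 0.4, r(1.75) = 4/11, r(2.25) = 4/13, r(2.75) = 4/15.
Sum = Σ Δx_i · r(x_i).
Sum ≈ 0.502.

0.502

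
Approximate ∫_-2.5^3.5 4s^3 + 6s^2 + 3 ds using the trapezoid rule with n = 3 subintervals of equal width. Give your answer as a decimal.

294

Δs = (3.5 − (-2.5))/3 = 2.
f(-2.5) = -22, f(-0.5) = 4, f(1.5) = 30, f(3.5) = 248.
T_3 = (Δs/2)·[f(s_0) + 2f(s_1) + 2f(s_2) + f(s_3)].
Sum = 294.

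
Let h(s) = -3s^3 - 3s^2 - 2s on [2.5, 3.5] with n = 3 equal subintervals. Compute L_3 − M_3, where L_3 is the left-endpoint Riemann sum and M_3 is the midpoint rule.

16.125

L_3 ≈ -100.097222.
M_3 ≈ -116.222222.
L_3 − M_3 = 16.125.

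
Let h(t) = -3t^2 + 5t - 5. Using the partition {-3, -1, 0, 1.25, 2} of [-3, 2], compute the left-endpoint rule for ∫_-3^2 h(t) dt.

-115.828125

Subinterval widths: 2, 1, 1.25, 0.75.
Left endpoints: -3, -1, 0, 1.25.
h(-3) = -47, h(-1) = -13, h(0) = -5, h(1.25) = -3.4375.
Sum = Σ Δt_i · h(t_i).
Sum = -115.828125.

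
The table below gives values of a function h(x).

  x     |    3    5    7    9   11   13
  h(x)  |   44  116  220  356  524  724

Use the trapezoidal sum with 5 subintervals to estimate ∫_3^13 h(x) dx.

3200

Δx = 2.
T_5 = (2/2)·[44 + 2·116 + 2·220 + 2·356 + 2·524 + 724] = 3200.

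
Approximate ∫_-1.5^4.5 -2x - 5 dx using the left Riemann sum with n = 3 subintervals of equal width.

-36

Δx = (4.5 − (-1.5))/3 = 2.
Left endpoints: -1.5, 0.5, 2.5.
f(-1.5) = -2, f(0.5) = -6, f(2.5) = -10.
Sum = Δx · [f(-1.5) + f(0.5) + f(2.5)].
Sum = -36.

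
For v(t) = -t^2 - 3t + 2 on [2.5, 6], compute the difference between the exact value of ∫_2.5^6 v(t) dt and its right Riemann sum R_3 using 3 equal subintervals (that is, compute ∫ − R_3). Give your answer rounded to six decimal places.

24.273148

Exact integral: ∫_2.5^6 v(t) dt ≈ -104.41666667.
R_3 ≈ -128.68981481.
Error ≈ -104.41666667 − (-128.68981481) ≈ 24.273148.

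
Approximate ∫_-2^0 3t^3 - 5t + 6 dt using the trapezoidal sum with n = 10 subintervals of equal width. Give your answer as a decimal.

9.88

Δt = (0 − (-2))/10 = 0.2.
f(-2) = -8, f(-1.8) = -2.496, f(-1.6) = 1.712, f(-1.4) = 4.768, f(-1.2) = 6.816, f(-1) = 8, f(-0.8) = 8.464, f(-0.6) = 8.352, f(-0.4) = 7.808, f(-0.2) = 6.976, f(0) = 6.
T_10 = (Δt/2)·[f(t_0) + 2f(t_1) + ... + 2f(t_{9}) + f(t_10)].
Sum = 9.88.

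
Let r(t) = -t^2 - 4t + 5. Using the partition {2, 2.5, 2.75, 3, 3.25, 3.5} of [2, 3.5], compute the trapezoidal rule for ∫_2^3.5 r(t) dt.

-20.65625

Subinterval widths: 0.5, 0.25, 0.25, 0.25, 0.25.
r(2) = -7, r(2.5) = -11.25, r(2.75) = -13.5625, r(3) = -16, r(3.25) = -18.5625, r(3.5) = -21.25.
On each subinterval the trapezoid contributes (Δt_i/2)·[r(t_{i-1}) + r(t_i)].
Sum = -20.65625.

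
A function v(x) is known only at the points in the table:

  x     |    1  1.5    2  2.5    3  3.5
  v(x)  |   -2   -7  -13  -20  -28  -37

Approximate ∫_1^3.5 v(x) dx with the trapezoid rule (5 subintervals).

Δx = 0.5.
T_5 = (0.5/2)·[(-2) + 2·(-7) + 2·(-13) + 2·(-20) + 2·(-28) + (-37)] = -43.75.

-43.75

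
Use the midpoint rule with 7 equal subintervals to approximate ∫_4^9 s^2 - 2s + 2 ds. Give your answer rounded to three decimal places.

Δs = (9 − 4)/7 = 5/7.
Midpoints: 61/14, 71/14, 81/14, 6.5, 101/14, 111/14, 121/14.
f(61/14) = 2405/196, f(71/14) = 3445/196, f(81/14) = 4685/196, f(6.5) = 31.25, f(101/14) = 7765/196, f(111/14) = 9605/196, f(121/14) = 11645/196.
Sum = Δs · [f(61/14) + f(71/14) + f(81/14) + ...].
Sum ≈ 166.454.

166.454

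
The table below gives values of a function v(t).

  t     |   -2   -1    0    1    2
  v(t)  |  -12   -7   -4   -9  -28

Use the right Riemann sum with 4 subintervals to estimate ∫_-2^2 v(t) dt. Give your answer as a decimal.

-48

Δt = 1.
Sum = 1·[(-7) + (-4) + (-9) + (-28)] = -48.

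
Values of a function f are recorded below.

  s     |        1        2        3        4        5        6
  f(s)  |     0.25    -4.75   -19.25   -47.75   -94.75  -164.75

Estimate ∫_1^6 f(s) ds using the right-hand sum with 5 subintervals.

Δs = 1.
Sum = 1·[(-4.75) + (-19.25) + (-47.75) + (-94.75) + (-164.75)] = -331.25.

-331.25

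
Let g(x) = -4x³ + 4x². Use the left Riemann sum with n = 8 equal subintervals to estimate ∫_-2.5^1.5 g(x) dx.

Δx = (1.5 − (-2.5))/8 = 0.5.
Left endpoints: -2.5, -2, -1.5, -1, -0.5, 0, 0.5, 1.
g(-2.5) = 87.5, g(-2) = 48, g(-1.5) = 22.5, g(-1) = 8, g(-0.5) = 1.5, g(0) = 0, g(0.5) = 0.5, g(1) = 0.
Sum = Δx · [g(-2.5) + g(-2) + g(-1.5) + ...].
Sum = 84.

84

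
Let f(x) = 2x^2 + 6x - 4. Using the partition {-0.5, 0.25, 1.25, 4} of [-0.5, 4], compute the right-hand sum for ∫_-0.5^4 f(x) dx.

Subinterval widths: 0.75, 1, 2.75.
Right endpoints: 0.25, 1.25, 4.
f(0.25) = -2.375, f(1.25) = 6.625, f(4) = 52.
Sum = Σ Δx_i · f(x_i).
Sum = 147.84375.

147.84375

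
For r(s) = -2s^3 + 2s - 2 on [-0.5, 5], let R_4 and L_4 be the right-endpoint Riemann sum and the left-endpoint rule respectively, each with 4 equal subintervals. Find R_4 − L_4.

-328.96875

R_4 ≈ -486.59961.
L_4 ≈ -157.63086.
R_4 − L_4 = -328.96875.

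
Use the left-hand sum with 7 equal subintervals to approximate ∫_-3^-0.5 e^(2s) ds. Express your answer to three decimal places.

0.125

Δs = (-0.5 − (-3))/7 = 5/14.
Left endpoints: -3, -37/14, -16/7, -27/14, -11/7, -17/14, -6/7.
f(-3) ≈ 0.002, f(-37/14) ≈ 0.005, f(-16/7) ≈ 0.010, f(-27/14) ≈ 0.021, f(-11/7) ≈ 0.043, f(-17/14) ≈ 0.088, f(-6/7) ≈ 0.180.
Sum = Δs · [f(-3) + f(-37/14) + f(-16/7) + ...].
Sum ≈ 0.125.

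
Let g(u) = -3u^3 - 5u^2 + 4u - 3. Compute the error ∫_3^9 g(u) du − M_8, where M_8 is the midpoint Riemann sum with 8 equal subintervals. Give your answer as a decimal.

-16.59375

Exact integral: ∫_3^9 g(u) du = -5904.
M_8 = -5887.40625.
Error = -5904 − (-5887.40625) = -16.59375.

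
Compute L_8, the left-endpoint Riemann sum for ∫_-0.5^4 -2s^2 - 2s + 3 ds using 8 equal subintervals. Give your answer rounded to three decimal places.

-34.084

Δs = (4 − (-0.5))/8 = 0.5625.
Left endpoints: -0.5, 0.0625, 0.625, 1.1875, 1.75, 2.3125, 2.875, 3.4375.
f(-0.5) = 3.5, f(0.0625) = 2.8671875, f(0.625) = 0.96875, f(1.1875) = -2.1953125, f(1.75) = -6.625, f(2.3125) = -12.3203125, f(2.875) = -19.28125, f(3.4375) = -27.5078125.
Sum = Δs · [f(-0.5) + f(0.0625) + f(0.625) + ...].
Sum ≈ -34.084.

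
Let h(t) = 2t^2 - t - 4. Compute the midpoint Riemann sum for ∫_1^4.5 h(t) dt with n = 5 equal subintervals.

36.1725

Δt = (4.5 − 1)/5 = 0.7.
Midpoints: 1.35, 2.05, 2.75, 3.45, 4.15.
h(1.35) = -1.705, h(2.05) = 2.355, h(2.75) = 8.375, h(3.45) = 16.355, h(4.15) = 26.295.
Sum = Δt · [h(1.35) + h(2.05) + h(2.75) + h(3.45) + h(4.15)].
Sum = 36.1725.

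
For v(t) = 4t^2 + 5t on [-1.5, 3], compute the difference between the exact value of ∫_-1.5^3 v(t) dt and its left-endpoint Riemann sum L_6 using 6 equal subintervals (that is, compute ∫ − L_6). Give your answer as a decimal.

16.875

Exact integral: ∫_-1.5^3 v(t) dt = 57.375.
L_6 = 40.5.
Error = 57.375 − 40.5 = 16.875.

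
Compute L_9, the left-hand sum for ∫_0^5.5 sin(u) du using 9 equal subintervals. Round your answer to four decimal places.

0.4978

Δu = (5.5 − 0)/9 = 11/18.
Left endpoints: 0, 11/18, 11/9, 11/6, 22/9, 55/18, 11/3, 77/18, 44/9.
f(0) ≈ 0.0000, f(11/18) ≈ 0.5738, f(11/9) ≈ 0.9399, f(11/6) ≈ 0.9657, f(22/9) ≈ 0.6420, f(55/18) ≈ 0.0859, f(11/3) ≈ -0.5013, f(77/18) ≈ -0.9070, f(44/9) ≈ -0.9845.
Sum = Δu · [f(0) + f(11/18) + f(11/9) + ...].
Sum ≈ 0.4978.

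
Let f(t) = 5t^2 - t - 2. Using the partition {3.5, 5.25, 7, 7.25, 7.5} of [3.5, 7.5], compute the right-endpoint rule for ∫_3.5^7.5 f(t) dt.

772.8125

Subinterval widths: 1.75, 1.75, 0.25, 0.25.
Right endpoints: 5.25, 7, 7.25, 7.5.
f(5.25) = 130.5625, f(7) = 236, f(7.25) = 253.5625, f(7.5) = 271.75.
Sum = Σ Δt_i · f(t_i).
Sum = 772.8125.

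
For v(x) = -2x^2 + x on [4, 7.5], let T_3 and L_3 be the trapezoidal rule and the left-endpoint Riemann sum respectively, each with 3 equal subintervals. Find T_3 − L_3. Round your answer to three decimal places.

T_3 ≈ -220.04630.
L_3 ≈ -175.12963.
T_3 − L_3 ≈ -44.917.

-44.917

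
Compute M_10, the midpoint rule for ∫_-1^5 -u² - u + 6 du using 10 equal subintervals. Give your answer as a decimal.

-17.82

Δu = (5 − (-1))/10 = 0.6.
Midpoints: -0.7, -0.1, 0.5, 1.1, 1.7, 2.3, 2.9, 3.5, 4.1, 4.7.
f(-0.7) = 6.21, f(-0.1) = 6.09, f(0.5) = 5.25, f(1.1) = 3.69, f(1.7) = 1.41, f(2.3) = -1.59, f(2.9) = -5.31, f(3.5) = -9.75, f(4.1) = -14.91, f(4.7) = -20.79.
Sum = Δu · [f(-0.7) + f(-0.1) + f(0.5) + ...].
Sum = -17.82.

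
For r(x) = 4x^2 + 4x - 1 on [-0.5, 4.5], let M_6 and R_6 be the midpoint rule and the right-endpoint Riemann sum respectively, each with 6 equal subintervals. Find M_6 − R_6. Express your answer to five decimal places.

-45.13889

M_6 ≈ 155.5092593.
R_6 ≈ 200.6481481.
M_6 − R_6 ≈ -45.13889.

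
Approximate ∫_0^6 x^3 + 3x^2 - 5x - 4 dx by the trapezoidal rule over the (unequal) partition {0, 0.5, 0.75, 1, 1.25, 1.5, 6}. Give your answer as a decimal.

642.5625

Subinterval widths: 0.5, 0.25, 0.25, 0.25, 0.25, 4.5.
f(0) = -4, f(0.5) = -5.625, f(0.75) = -5.640625, f(1) = -5, f(1.25) = -3.609375, f(1.5) = -1.375, f(6) = 290.
On each subinterval the trapezoid contributes (Δx_i/2)·[f(x_{i-1}) + f(x_i)].
Sum = 642.5625.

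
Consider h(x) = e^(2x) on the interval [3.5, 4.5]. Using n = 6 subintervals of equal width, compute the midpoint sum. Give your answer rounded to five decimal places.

Δx = (4.5 − 3.5)/6 = 1/6.
Midpoints: 43/12, 3.75, 47/12, 49/12, 4.25, 53/12.
h(43/12) ≈ 1295.51900, h(3.75) ≈ 1808.04241, h(47/12) ≈ 2523.32646, h(49/12) ≈ 3521.58576, h(4.25) ≈ 4914.76884, h(53/12) ≈ 6859.11246.
Sum = Δx · [h(43/12) + h(3.75) + h(47/12) + ...].
Sum ≈ 3487.05916.

3487.05916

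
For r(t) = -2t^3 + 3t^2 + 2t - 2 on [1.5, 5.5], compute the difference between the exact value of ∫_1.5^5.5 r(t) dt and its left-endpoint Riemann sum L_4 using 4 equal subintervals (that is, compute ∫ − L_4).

Exact integral: ∫_1.5^5.5 r(t) dt = -272.
L_4 = -167.
Error = -272 − (-167) = -105.

-105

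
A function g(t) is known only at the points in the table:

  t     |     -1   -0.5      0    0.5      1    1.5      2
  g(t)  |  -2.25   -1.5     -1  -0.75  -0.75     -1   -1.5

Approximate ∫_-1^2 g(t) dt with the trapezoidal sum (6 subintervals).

Δt = 0.5.
T_6 = (0.5/2)·[(-2.25) + 2·(-1.5) + 2·(-1) + 2·(-0.75) + 2·(-0.75) + 2·(-1) + (-1.5)] = -3.4375.

-3.4375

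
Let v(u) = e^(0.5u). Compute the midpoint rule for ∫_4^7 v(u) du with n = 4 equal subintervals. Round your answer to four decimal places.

Δu = (7 − 4)/4 = 0.75.
Midpoints: 4.375, 5.125, 5.875, 6.625.
v(4.375) ≈ 8.9129, v(5.125) ≈ 12.9682, v(5.875) ≈ 18.8686, v(6.625) ≈ 27.4537.
Sum = Δu · [v(4.375) + v(5.125) + v(5.875) + v(6.625)].
Sum ≈ 51.1525.

51.1525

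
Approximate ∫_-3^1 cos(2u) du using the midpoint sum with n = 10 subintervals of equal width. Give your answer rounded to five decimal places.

0.32350

Δu = (1 − (-3))/10 = 0.4.
Midpoints: -2.8, -2.4, -2, -1.6, -1.2, -0.8, -0.4, 0, 0.4, 0.8.
f(-2.8) ≈ 0.77557, f(-2.4) ≈ 0.08750, f(-2) ≈ -0.65364, f(-1.6) ≈ -0.99829, f(-1.2) ≈ -0.73739, f(-0.8) ≈ -0.02920, f(-0.4) ≈ 0.69671, f(0) ≈ 1.00000, f(0.4) ≈ 0.69671, f(0.8) ≈ -0.02920.
Sum = Δu · [f(-2.8) + f(-2.4) + f(-2) + ...].
Sum ≈ 0.32350.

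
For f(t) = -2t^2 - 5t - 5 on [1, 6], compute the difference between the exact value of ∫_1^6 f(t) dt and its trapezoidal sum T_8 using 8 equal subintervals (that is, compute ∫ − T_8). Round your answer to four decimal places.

Exact integral: ∫_1^6 f(t) dt ≈ -255.833333.
T_8 = -256.484375.
Error ≈ -255.833333 − (-256.484375) ≈ 0.6510.

0.6510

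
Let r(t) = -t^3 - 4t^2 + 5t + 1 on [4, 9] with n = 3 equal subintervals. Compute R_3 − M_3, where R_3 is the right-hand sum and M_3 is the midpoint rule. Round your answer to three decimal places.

R_3 ≈ -3099.81481.
M_3 ≈ -2268.21759.
R_3 − M_3 ≈ -831.597.

-831.597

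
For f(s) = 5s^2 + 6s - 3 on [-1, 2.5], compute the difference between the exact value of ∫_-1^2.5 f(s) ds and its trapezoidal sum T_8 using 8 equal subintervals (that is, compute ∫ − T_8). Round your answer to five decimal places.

Exact integral: ∫_-1^2.5 f(s) ds ≈ 32.9583333.
T_8 ≈ 33.5166016.
Error ≈ 32.9583333 − 33.5166016 ≈ -0.55827.

-0.55827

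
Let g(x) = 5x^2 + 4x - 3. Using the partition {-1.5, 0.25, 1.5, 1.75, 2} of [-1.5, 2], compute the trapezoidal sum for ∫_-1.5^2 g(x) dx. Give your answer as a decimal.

18.078125

Subinterval widths: 1.75, 1.25, 0.25, 0.25.
g(-1.5) = 2.25, g(0.25) = -1.6875, g(1.5) = 14.25, g(1.75) = 19.3125, g(2) = 25.
On each subinterval the trapezoid contributes (Δx_i/2)·[g(x_{i-1}) + g(x_i)].
Sum = 18.078125.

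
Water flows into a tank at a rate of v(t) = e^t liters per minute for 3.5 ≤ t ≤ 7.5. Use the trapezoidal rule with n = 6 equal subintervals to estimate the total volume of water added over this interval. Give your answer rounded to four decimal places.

Δt = (7.5 − 3.5)/6 = 2/3.
v(3.5) ≈ 33.1155, v(25/6) ≈ 64.5001, v(29/6) ≈ 125.6290, v(5.5) ≈ 244.6919, v(37/6) ≈ 476.5948, v(41/6) ≈ 928.2799, v(7.5) ≈ 1808.0424.
T_6 = (Δt/2)·[v(t_0) + 2v(t_1) + ... + 2v(t_{5}) + v(t_6)].
Sum ≈ 1840.1831.

1840.1831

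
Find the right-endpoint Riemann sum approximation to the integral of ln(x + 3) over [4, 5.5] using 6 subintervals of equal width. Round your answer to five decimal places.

Δx = (5.5 − 4)/6 = 0.25.
Right endpoints: 4.25, 4.5, 4.75, 5, 5.25, 5.5.
f(4.25) ≈ 1.98100, f(4.5) ≈ 2.01490, f(4.75) ≈ 2.04769, f(5) ≈ 2.07944, f(5.25) ≈ 2.11021, f(5.5) ≈ 2.14007.
Sum = Δx · [f(4.25) + f(4.5) + f(4.75) + ...].
Sum ≈ 3.09333.

3.09333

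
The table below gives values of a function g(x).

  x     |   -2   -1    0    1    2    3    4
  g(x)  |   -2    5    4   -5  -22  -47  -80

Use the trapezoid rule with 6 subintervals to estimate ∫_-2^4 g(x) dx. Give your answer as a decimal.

Δx = 1.
T_6 = (1/2)·[(-2) + 2·5 + 2·4 + 2·(-5) + 2·(-22) + 2·(-47) + (-80)] = -106.

-106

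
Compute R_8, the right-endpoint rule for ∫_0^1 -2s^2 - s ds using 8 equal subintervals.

Δs = (1 − 0)/8 = 0.125.
Right endpoints: 0.125, 0.25, 0.375, 0.5, 0.625, 0.75, 0.875, 1.
f(0.125) = -0.15625, f(0.25) = -0.375, f(0.375) = -0.65625, f(0.5) = -1, f(0.625) = -1.40625, f(0.75) = -1.875, f(0.875) = -2.40625, f(1) = -3.
Sum = Δs · [f(0.125) + f(0.25) + f(0.375) + ...].
Sum = -1.359375.

-1.359375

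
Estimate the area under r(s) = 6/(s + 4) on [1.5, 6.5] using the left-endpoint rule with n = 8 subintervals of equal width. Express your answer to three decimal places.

4.047

Δs = (6.5 − 1.5)/8 = 0.625.
Left endpoints: 1.5, 2.125, 2.75, 3.375, 4, 4.625, 5.25, 5.875.
r(1.5) = 12/11, r(2.125) = 48/49, r(2.75) = 8/9, r(3.375) = 48/59, r(4) = 0.75, r(4.625) = 16/23, r(5.25) = 24/37, r(5.875) = 48/79.
Sum = Δs · [r(1.5) + r(2.125) + r(2.75) + ...].
Sum ≈ 4.047.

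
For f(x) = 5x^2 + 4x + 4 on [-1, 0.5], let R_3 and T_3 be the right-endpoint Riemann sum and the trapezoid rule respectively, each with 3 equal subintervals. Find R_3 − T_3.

0.5625

R_3 = 7.25.
T_3 = 6.6875.
R_3 − T_3 = 0.5625.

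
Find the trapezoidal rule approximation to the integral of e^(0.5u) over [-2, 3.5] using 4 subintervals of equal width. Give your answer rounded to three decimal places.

Δu = (3.5 − (-2))/4 = 1.375.
f(-2) ≈ 0.368, f(-0.625) ≈ 0.732, f(0.75) ≈ 1.455, f(2.125) ≈ 2.894, f(3.5) ≈ 5.755.
T_4 = (Δu/2)·[f(u_0) + 2f(u_1) + 2f(u_2) + 2f(u_3) + f(u_4)].
Sum ≈ 11.194.

11.194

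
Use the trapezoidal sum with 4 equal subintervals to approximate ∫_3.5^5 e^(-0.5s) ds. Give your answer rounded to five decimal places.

0.18391

Δs = (5 − 3.5)/4 = 0.375.
f(3.5) ≈ 0.17377, f(3.875) ≈ 0.14406, f(4.25) ≈ 0.11943, f(4.625) ≈ 0.09901, f(5) ≈ 0.08208.
T_4 = (Δs/2)·[f(s_0) + 2f(s_1) + 2f(s_2) + 2f(s_3) + f(s_4)].
Sum ≈ 0.18391.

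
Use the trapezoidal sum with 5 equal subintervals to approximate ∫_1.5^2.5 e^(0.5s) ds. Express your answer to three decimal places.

2.749

Δs = (2.5 − 1.5)/5 = 0.2.
f(1.5) ≈ 2.117, f(1.7) ≈ 2.340, f(1.9) ≈ 2.586, f(2.1) ≈ 2.858, f(2.3) ≈ 3.158, f(2.5) ≈ 3.490.
T_5 = (Δs/2)·[f(s_0) + 2f(s_1) + ... + 2f(s_{4}) + f(s_5)].
Sum ≈ 2.749.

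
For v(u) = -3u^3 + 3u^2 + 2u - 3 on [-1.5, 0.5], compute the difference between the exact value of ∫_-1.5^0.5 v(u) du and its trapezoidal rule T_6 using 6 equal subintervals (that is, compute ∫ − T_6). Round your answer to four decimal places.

-0.2778

Exact integral: ∫_-1.5^0.5 v(u) du = -0.75.
T_6 ≈ -0.472222.
Error ≈ -0.75 − (-0.472222) ≈ -0.2778.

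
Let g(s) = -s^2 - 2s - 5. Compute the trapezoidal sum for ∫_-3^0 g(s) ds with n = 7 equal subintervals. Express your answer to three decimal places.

-15.092

Δs = (0 − (-3))/7 = 3/7.
g(-3) = -8, g(-18/7) = -317/49, g(-15/7) = -260/49, g(-12/7) = -221/49, g(-9/7) = -200/49, g(-6/7) = -197/49, g(-3/7) = -212/49, g(0) = -5.
T_7 = (Δs/2)·[g(s_0) + 2g(s_1) + ... + 2g(s_{6}) + g(s_7)].
Sum ≈ -15.092.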